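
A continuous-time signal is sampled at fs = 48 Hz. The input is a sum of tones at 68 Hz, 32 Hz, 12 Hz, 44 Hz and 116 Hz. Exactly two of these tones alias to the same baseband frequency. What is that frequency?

fs/2 = 24 Hz.
68 Hz mod fs = 20 Hz.
20 Hz ≤ fs/2 = 24 Hz, appears at 20 Hz.
32 Hz > fs/2 = 24 Hz, folds to fs − 32 Hz = 16 Hz.
12 Hz ≤ fs/2 = 24 Hz, passes unchanged.
44 Hz > fs/2 = 24 Hz, folds to fs − 44 Hz = 4 Hz.
116 Hz mod fs = 20 Hz.
20 Hz ≤ fs/2 = 24 Hz, appears at 20 Hz.
68 Hz and 116 Hz both map to 20 Hz.

20 Hz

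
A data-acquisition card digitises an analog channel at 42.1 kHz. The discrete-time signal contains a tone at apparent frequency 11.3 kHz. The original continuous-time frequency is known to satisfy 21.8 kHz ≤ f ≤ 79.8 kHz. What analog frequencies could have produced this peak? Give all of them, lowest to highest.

30.8 kHz, 53.4 kHz, 72.9 kHz

Frequencies that alias to 11.3 kHz are k·fs ± 11.3 kHz for integer k ≥ 0.
k=0: 11.3 kHz.
k=1: 30.8 kHz, 53.4 kHz.
k=2: 72.9 kHz, 95.5 kHz.
k=3: 115 kHz, 137.6 kHz.
Within [21.8 kHz, 79.8 kHz]: 30.8 kHz, 53.4 kHz, 72.9 kHz.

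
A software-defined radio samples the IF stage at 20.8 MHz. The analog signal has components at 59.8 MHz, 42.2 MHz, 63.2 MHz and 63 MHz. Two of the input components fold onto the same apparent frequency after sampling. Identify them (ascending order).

fs/2 = 10.4 MHz.
59.8 MHz mod fs = 18.2 MHz.
18.2 MHz > fs/2 = 10.4 MHz, folds to fs − 18.2 MHz = 2.6 MHz.
42.2 MHz mod fs = 0.6 MHz.
0.6 MHz ≤ fs/2 = 10.4 MHz, appears at 0.6 MHz.
63.2 MHz mod fs = 0.8 MHz.
0.8 MHz ≤ fs/2 = 10.4 MHz, appears at 0.8 MHz.
63 MHz mod fs = 0.6 MHz.
0.6 MHz ≤ fs/2 = 10.4 MHz, appears at 0.6 MHz.
42.2 MHz and 63 MHz both map to 0.6 MHz.

42.2 MHz, 63 MHz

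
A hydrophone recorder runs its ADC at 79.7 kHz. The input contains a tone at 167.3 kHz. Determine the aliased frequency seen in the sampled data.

7.9 kHz

167.3 kHz mod fs = 7.9 kHz.
7.9 kHz ≤ fs/2 = 39.85 kHz, appears at 7.9 kHz.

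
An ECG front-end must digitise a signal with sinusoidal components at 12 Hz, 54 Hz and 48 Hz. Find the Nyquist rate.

108 Hz

Highest-frequency component: 54 Hz.
Nyquist rate = 2 × 54 Hz = 108 Hz.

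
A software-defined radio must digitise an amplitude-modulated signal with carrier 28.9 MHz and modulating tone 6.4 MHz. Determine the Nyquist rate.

AM sidebands sit at fc ± fm = 22.5 MHz and 35.3 MHz.
Highest-frequency component: 35.3 MHz.
Nyquist rate = 2 × 35.3 MHz = 70.6 MHz.

70.6 MHz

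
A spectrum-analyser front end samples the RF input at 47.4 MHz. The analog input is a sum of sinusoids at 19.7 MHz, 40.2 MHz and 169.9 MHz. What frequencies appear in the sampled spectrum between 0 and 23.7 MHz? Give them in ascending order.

7.2 MHz, 19.7 MHz

fs/2 = 23.7 MHz.
19.7 MHz ≤ fs/2 = 23.7 MHz, passes unchanged.
40.2 MHz > fs/2 = 23.7 MHz, folds to fs − 40.2 MHz = 7.2 MHz.
169.9 MHz mod fs = 27.7 MHz.
27.7 MHz > fs/2 = 23.7 MHz, folds to fs − 27.7 MHz = 19.7 MHz.
Distinct values: {7.2 MHz, 19.7 MHz}.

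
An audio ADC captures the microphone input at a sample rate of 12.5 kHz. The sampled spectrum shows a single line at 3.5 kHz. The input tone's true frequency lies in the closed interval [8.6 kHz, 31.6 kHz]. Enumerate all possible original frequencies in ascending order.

9 kHz, 16 kHz, 21.5 kHz, 28.5 kHz

Frequencies that alias to 3.5 kHz are k·fs ± 3.5 kHz for integer k ≥ 0.
k=0: 3.5 kHz.
k=1: 9 kHz, 16 kHz.
k=2: 21.5 kHz, 28.5 kHz.
k=3: 34 kHz, 41 kHz.
Within [8.6 kHz, 31.6 kHz]: 9 kHz, 16 kHz, 21.5 kHz, 28.5 kHz.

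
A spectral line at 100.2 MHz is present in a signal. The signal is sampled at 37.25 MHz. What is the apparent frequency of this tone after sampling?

100.2 MHz mod fs = 25.7 MHz.
25.7 MHz > fs/2 = 18.625 MHz, folds to fs − 25.7 MHz = 11.55 MHz.

11.55 MHz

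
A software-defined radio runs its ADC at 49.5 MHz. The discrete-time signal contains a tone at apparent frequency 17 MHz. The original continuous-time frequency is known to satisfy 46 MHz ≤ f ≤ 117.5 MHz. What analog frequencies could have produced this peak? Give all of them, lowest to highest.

66.5 MHz, 82 MHz, 116 MHz

Frequencies that alias to 17 MHz are k·fs ± 17 MHz for integer k ≥ 0.
k=0: 17 MHz.
k=1: 32.5 MHz, 66.5 MHz.
k=2: 82 MHz, 116 MHz.
k=3: 131.5 MHz, 165.5 MHz.
Within [46 MHz, 117.5 MHz]: 66.5 MHz, 82 MHz, 116 MHz.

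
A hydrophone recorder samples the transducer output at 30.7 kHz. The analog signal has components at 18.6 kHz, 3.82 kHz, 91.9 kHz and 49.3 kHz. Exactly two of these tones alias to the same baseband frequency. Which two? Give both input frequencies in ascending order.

18.6 kHz, 49.3 kHz

fs/2 = 15.35 kHz.
18.6 kHz > fs/2 = 15.35 kHz, folds to fs − 18.6 kHz = 12.1 kHz.
3.82 kHz ≤ fs/2 = 15.35 kHz, passes unchanged.
91.9 kHz mod fs = 30.5 kHz.
30.5 kHz > fs/2 = 15.35 kHz, folds to fs − 30.5 kHz = 0.2 kHz.
49.3 kHz mod fs = 18.6 kHz.
18.6 kHz > fs/2 = 15.35 kHz, folds to fs − 18.6 kHz = 12.1 kHz.
18.6 kHz and 49.3 kHz both map to 12.1 kHz.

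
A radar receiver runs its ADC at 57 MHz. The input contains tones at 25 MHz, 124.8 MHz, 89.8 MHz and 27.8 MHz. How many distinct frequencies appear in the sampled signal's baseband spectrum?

4

fs/2 = 28.5 MHz.
25 MHz ≤ fs/2 = 28.5 MHz, passes unchanged.
124.8 MHz mod fs = 10.8 MHz.
10.8 MHz ≤ fs/2 = 28.5 MHz, appears at 10.8 MHz.
89.8 MHz mod fs = 32.8 MHz.
32.8 MHz > fs/2 = 28.5 MHz, folds to fs − 32.8 MHz = 24.2 MHz.
27.8 MHz ≤ fs/2 = 28.5 MHz, passes unchanged.
Distinct values: {10.8 MHz, 24.2 MHz, 25 MHz, 27.8 MHz} → 4.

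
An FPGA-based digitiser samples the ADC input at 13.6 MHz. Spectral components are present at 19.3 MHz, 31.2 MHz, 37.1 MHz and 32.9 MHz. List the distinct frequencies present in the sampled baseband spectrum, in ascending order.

3.7 MHz, 4 MHz, 5.7 MHz

fs/2 = 6.8 MHz.
19.3 MHz mod fs = 5.7 MHz.
5.7 MHz ≤ fs/2 = 6.8 MHz, appears at 5.7 MHz.
31.2 MHz mod fs = 4 MHz.
4 MHz ≤ fs/2 = 6.8 MHz, appears at 4 MHz.
37.1 MHz mod fs = 9.9 MHz.
9.9 MHz > fs/2 = 6.8 MHz, folds to fs − 9.9 MHz = 3.7 MHz.
32.9 MHz mod fs = 5.7 MHz.
5.7 MHz ≤ fs/2 = 6.8 MHz, appears at 5.7 MHz.
Distinct values: {3.7 MHz, 4 MHz, 5.7 MHz}.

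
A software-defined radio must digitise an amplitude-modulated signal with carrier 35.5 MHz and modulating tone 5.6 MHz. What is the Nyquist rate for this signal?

AM sidebands sit at fc ± fm = 29.9 MHz and 41.1 MHz.
Highest-frequency component: 41.1 MHz.
Nyquist rate = 2 × 41.1 MHz = 82.2 MHz.

82.2 MHz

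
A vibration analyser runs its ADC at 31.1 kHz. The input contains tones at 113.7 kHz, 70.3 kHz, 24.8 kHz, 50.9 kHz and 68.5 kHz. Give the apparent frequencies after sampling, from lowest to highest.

fs/2 = 15.55 kHz.
113.7 kHz mod fs = 20.4 kHz.
20.4 kHz > fs/2 = 15.55 kHz, folds to fs − 20.4 kHz = 10.7 kHz.
70.3 kHz mod fs = 8.1 kHz.
8.1 kHz ≤ fs/2 = 15.55 kHz, appears at 8.1 kHz.
24.8 kHz > fs/2 = 15.55 kHz, folds to fs − 24.8 kHz = 6.3 kHz.
50.9 kHz mod fs = 19.8 kHz.
19.8 kHz > fs/2 = 15.55 kHz, folds to fs − 19.8 kHz = 11.3 kHz.
68.5 kHz mod fs = 6.3 kHz.
6.3 kHz ≤ fs/2 = 15.55 kHz, appears at 6.3 kHz.
Distinct values: {6.3 kHz, 8.1 kHz, 10.7 kHz, 11.3 kHz}.

6.3 kHz, 8.1 kHz, 10.7 kHz, 11.3 kHz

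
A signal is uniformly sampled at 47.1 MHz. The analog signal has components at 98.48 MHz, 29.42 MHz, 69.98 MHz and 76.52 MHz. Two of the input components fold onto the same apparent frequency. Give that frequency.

17.68 MHz

fs/2 = 23.55 MHz.
98.48 MHz mod fs = 4.28 MHz.
4.28 MHz ≤ fs/2 = 23.55 MHz, appears at 4.28 MHz.
29.42 MHz > fs/2 = 23.55 MHz, folds to fs − 29.42 MHz = 17.68 MHz.
69.98 MHz mod fs = 22.88 MHz.
22.88 MHz ≤ fs/2 = 23.55 MHz, appears at 22.88 MHz.
76.52 MHz mod fs = 29.42 MHz.
29.42 MHz > fs/2 = 23.55 MHz, folds to fs − 29.42 MHz = 17.68 MHz.
29.42 MHz and 76.52 MHz both map to 17.68 MHz.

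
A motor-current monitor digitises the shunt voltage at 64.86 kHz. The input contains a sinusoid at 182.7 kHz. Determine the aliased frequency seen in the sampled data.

182.7 kHz mod fs = 52.98 kHz.
52.98 kHz > fs/2 = 32.43 kHz, folds to fs − 52.98 kHz = 11.88 kHz.

11.88 kHz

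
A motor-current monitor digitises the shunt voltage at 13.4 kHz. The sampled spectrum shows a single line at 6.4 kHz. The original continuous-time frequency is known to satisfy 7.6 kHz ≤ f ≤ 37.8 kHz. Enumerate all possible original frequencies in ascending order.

Frequencies that alias to 6.4 kHz are k·fs ± 6.4 kHz for integer k ≥ 0.
k=0: 6.4 kHz.
k=1: 7 kHz, 19.8 kHz.
k=2: 20.4 kHz, 33.2 kHz.
k=3: 33.8 kHz, 46.6 kHz.
k=4: 47.2 kHz, 60 kHz.
Within [7.6 kHz, 37.8 kHz]: 19.8 kHz, 20.4 kHz, 33.2 kHz, 33.8 kHz.

19.8 kHz, 20.4 kHz, 33.2 kHz, 33.8 kHz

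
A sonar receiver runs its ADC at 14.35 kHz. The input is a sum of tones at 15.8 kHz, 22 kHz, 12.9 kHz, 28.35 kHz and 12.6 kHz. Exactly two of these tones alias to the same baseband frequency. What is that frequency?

fs/2 = 7.175 kHz.
15.8 kHz mod fs = 1.45 kHz.
1.45 kHz ≤ fs/2 = 7.175 kHz, appears at 1.45 kHz.
22 kHz mod fs = 7.65 kHz.
7.65 kHz > fs/2 = 7.175 kHz, folds to fs − 7.65 kHz = 6.7 kHz.
12.9 kHz > fs/2 = 7.175 kHz, folds to fs − 12.9 kHz = 1.45 kHz.
28.35 kHz mod fs = 14 kHz.
14 kHz > fs/2 = 7.175 kHz, folds to fs − 14 kHz = 0.35 kHz.
12.6 kHz > fs/2 = 7.175 kHz, folds to fs − 12.6 kHz = 1.75 kHz.
12.9 kHz and 15.8 kHz both map to 1.45 kHz.

1.45 kHz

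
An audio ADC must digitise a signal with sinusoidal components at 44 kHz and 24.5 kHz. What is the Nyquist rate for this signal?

88 kHz

Highest-frequency component: 44 kHz.
Nyquist rate = 2 × 44 kHz = 88 kHz.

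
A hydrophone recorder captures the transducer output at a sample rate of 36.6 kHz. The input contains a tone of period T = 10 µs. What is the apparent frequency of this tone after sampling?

T = 10 µs → f = 1/T = 100 kHz.
100 kHz mod fs = 26.8 kHz.
26.8 kHz > fs/2 = 18.3 kHz, folds to fs − 26.8 kHz = 9.8 kHz.

9.8 kHz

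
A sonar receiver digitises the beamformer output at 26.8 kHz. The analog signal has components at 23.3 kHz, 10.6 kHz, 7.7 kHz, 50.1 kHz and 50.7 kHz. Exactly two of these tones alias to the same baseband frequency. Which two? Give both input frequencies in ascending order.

23.3 kHz, 50.1 kHz

fs/2 = 13.4 kHz.
23.3 kHz > fs/2 = 13.4 kHz, folds to fs − 23.3 kHz = 3.5 kHz.
10.6 kHz ≤ fs/2 = 13.4 kHz, passes unchanged.
7.7 kHz ≤ fs/2 = 13.4 kHz, passes unchanged.
50.1 kHz mod fs = 23.3 kHz.
23.3 kHz > fs/2 = 13.4 kHz, folds to fs − 23.3 kHz = 3.5 kHz.
50.7 kHz mod fs = 23.9 kHz.
23.9 kHz > fs/2 = 13.4 kHz, folds to fs − 23.9 kHz = 2.9 kHz.
23.3 kHz and 50.1 kHz both map to 3.5 kHz.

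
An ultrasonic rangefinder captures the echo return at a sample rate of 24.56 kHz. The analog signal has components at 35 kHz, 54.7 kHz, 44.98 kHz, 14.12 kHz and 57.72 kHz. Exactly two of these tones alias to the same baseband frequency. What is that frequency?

10.44 kHz

fs/2 = 12.28 kHz.
35 kHz mod fs = 10.44 kHz.
10.44 kHz ≤ fs/2 = 12.28 kHz, appears at 10.44 kHz.
54.7 kHz mod fs = 5.58 kHz.
5.58 kHz ≤ fs/2 = 12.28 kHz, appears at 5.58 kHz.
44.98 kHz mod fs = 20.42 kHz.
20.42 kHz > fs/2 = 12.28 kHz, folds to fs − 20.42 kHz = 4.14 kHz.
14.12 kHz > fs/2 = 12.28 kHz, folds to fs − 14.12 kHz = 10.44 kHz.
57.72 kHz mod fs = 8.6 kHz.
8.6 kHz ≤ fs/2 = 12.28 kHz, appears at 8.6 kHz.
14.12 kHz and 35 kHz both map to 10.44 kHz.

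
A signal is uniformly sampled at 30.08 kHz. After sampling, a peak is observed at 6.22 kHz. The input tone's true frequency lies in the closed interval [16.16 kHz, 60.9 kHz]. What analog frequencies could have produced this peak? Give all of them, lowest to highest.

23.86 kHz, 36.3 kHz, 53.94 kHz

Frequencies that alias to 6.22 kHz are k·fs ± 6.22 kHz for integer k ≥ 0.
k=0: 6.22 kHz.
k=1: 23.86 kHz, 36.3 kHz.
k=2: 53.94 kHz, 66.38 kHz.
k=3: 84.02 kHz, 96.46 kHz.
Within [16.16 kHz, 60.9 kHz]: 23.86 kHz, 36.3 kHz, 53.94 kHz.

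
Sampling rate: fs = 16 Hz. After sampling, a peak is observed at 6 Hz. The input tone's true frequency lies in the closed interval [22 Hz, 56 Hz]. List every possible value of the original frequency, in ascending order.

Frequencies that alias to 6 Hz are k·fs ± 6 Hz for integer k ≥ 0.
k=0: 6 Hz.
k=1: 10 Hz, 22 Hz.
k=2: 26 Hz, 38 Hz.
k=3: 42 Hz, 54 Hz.
k=4: 58 Hz, 70 Hz.
Within [22 Hz, 56 Hz]: 22 Hz, 26 Hz, 38 Hz, 42 Hz, 54 Hz.

22 Hz, 26 Hz, 38 Hz, 42 Hz, 54 Hz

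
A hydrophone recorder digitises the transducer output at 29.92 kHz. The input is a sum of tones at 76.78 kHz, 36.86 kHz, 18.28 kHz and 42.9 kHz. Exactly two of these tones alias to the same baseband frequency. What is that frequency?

12.98 kHz

fs/2 = 14.96 kHz.
76.78 kHz mod fs = 16.94 kHz.
16.94 kHz > fs/2 = 14.96 kHz, folds to fs − 16.94 kHz = 12.98 kHz.
36.86 kHz mod fs = 6.94 kHz.
6.94 kHz ≤ fs/2 = 14.96 kHz, appears at 6.94 kHz.
18.28 kHz > fs/2 = 14.96 kHz, folds to fs − 18.28 kHz = 11.64 kHz.
42.9 kHz mod fs = 12.98 kHz.
12.98 kHz ≤ fs/2 = 14.96 kHz, appears at 12.98 kHz.
42.9 kHz and 76.78 kHz both map to 12.98 kHz.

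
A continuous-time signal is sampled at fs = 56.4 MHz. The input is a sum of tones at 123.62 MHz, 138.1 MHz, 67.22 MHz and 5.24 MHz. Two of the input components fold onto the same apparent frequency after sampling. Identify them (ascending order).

fs/2 = 28.2 MHz.
123.62 MHz mod fs = 10.82 MHz.
10.82 MHz ≤ fs/2 = 28.2 MHz, appears at 10.82 MHz.
138.1 MHz mod fs = 25.3 MHz.
25.3 MHz ≤ fs/2 = 28.2 MHz, appears at 25.3 MHz.
67.22 MHz mod fs = 10.82 MHz.
10.82 MHz ≤ fs/2 = 28.2 MHz, appears at 10.82 MHz.
5.24 MHz ≤ fs/2 = 28.2 MHz, passes unchanged.
67.22 MHz and 123.62 MHz both map to 10.82 MHz.

67.22 MHz, 123.62 MHz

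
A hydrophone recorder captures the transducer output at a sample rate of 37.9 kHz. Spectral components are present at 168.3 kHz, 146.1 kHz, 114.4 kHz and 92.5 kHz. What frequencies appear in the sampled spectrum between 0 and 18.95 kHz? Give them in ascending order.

0.7 kHz, 5.5 kHz, 16.7 kHz

fs/2 = 18.95 kHz.
168.3 kHz mod fs = 16.7 kHz.
16.7 kHz ≤ fs/2 = 18.95 kHz, appears at 16.7 kHz.
146.1 kHz mod fs = 32.4 kHz.
32.4 kHz > fs/2 = 18.95 kHz, folds to fs − 32.4 kHz = 5.5 kHz.
114.4 kHz mod fs = 0.7 kHz.
0.7 kHz ≤ fs/2 = 18.95 kHz, appears at 0.7 kHz.
92.5 kHz mod fs = 16.7 kHz.
16.7 kHz ≤ fs/2 = 18.95 kHz, appears at 16.7 kHz.
Distinct values: {0.7 kHz, 5.5 kHz, 16.7 kHz}.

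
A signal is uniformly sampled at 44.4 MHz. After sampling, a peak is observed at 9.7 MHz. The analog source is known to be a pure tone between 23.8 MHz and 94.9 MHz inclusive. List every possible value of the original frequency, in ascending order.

34.7 MHz, 54.1 MHz, 79.1 MHz

Frequencies that alias to 9.7 MHz are k·fs ± 9.7 MHz for integer k ≥ 0.
k=0: 9.7 MHz.
k=1: 34.7 MHz, 54.1 MHz.
k=2: 79.1 MHz, 98.5 MHz.
k=3: 123.5 MHz, 142.9 MHz.
Within [23.8 MHz, 94.9 MHz]: 34.7 MHz, 54.1 MHz, 79.1 MHz.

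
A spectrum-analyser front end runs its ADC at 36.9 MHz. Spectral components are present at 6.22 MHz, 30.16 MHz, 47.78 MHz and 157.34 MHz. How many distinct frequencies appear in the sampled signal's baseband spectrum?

fs/2 = 18.45 MHz.
6.22 MHz ≤ fs/2 = 18.45 MHz, passes unchanged.
30.16 MHz > fs/2 = 18.45 MHz, folds to fs − 30.16 MHz = 6.74 MHz.
47.78 MHz mod fs = 10.88 MHz.
10.88 MHz ≤ fs/2 = 18.45 MHz, appears at 10.88 MHz.
157.34 MHz mod fs = 9.74 MHz.
9.74 MHz ≤ fs/2 = 18.45 MHz, appears at 9.74 MHz.
Distinct values: {6.22 MHz, 6.74 MHz, 9.74 MHz, 10.88 MHz} → 4.

4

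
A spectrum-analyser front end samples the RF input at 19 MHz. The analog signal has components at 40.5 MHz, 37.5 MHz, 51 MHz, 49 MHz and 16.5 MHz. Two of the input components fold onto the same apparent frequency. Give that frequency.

fs/2 = 9.5 MHz.
40.5 MHz mod fs = 2.5 MHz.
2.5 MHz ≤ fs/2 = 9.5 MHz, appears at 2.5 MHz.
37.5 MHz mod fs = 18.5 MHz.
18.5 MHz > fs/2 = 9.5 MHz, folds to fs − 18.5 MHz = 0.5 MHz.
51 MHz mod fs = 13 MHz.
13 MHz > fs/2 = 9.5 MHz, folds to fs − 13 MHz = 6 MHz.
49 MHz mod fs = 11 MHz.
11 MHz > fs/2 = 9.5 MHz, folds to fs − 11 MHz = 8 MHz.
16.5 MHz > fs/2 = 9.5 MHz, folds to fs − 16.5 MHz = 2.5 MHz.
16.5 MHz and 40.5 MHz both map to 2.5 MHz.

2.5 MHz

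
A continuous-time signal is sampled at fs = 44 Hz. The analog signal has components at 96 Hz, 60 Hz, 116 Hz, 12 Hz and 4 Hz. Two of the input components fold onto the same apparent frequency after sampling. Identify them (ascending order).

60 Hz, 116 Hz

fs/2 = 22 Hz.
96 Hz mod fs = 8 Hz.
8 Hz ≤ fs/2 = 22 Hz, appears at 8 Hz.
60 Hz mod fs = 16 Hz.
16 Hz ≤ fs/2 = 22 Hz, appears at 16 Hz.
116 Hz mod fs = 28 Hz.
28 Hz > fs/2 = 22 Hz, folds to fs − 28 Hz = 16 Hz.
12 Hz ≤ fs/2 = 22 Hz, passes unchanged.
4 Hz ≤ fs/2 = 22 Hz, passes unchanged.
60 Hz and 116 Hz both map to 16 Hz.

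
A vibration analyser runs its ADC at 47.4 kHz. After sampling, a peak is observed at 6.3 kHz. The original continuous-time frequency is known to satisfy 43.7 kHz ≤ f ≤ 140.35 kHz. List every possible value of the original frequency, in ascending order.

Frequencies that alias to 6.3 kHz are k·fs ± 6.3 kHz for integer k ≥ 0.
k=0: 6.3 kHz.
k=1: 41.1 kHz, 53.7 kHz.
k=2: 88.5 kHz, 101.1 kHz.
k=3: 135.9 kHz, 148.5 kHz.
k=4: 183.3 kHz, 195.9 kHz.
Within [43.7 kHz, 140.35 kHz]: 53.7 kHz, 88.5 kHz, 101.1 kHz, 135.9 kHz.

53.7 kHz, 88.5 kHz, 101.1 kHz, 135.9 kHz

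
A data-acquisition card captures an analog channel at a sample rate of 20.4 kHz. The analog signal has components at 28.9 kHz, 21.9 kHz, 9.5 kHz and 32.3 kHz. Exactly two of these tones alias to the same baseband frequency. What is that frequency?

8.5 kHz

fs/2 = 10.2 kHz.
28.9 kHz mod fs = 8.5 kHz.
8.5 kHz ≤ fs/2 = 10.2 kHz, appears at 8.5 kHz.
21.9 kHz mod fs = 1.5 kHz.
1.5 kHz ≤ fs/2 = 10.2 kHz, appears at 1.5 kHz.
9.5 kHz ≤ fs/2 = 10.2 kHz, passes unchanged.
32.3 kHz mod fs = 11.9 kHz.
11.9 kHz > fs/2 = 10.2 kHz, folds to fs − 11.9 kHz = 8.5 kHz.
28.9 kHz and 32.3 kHz both map to 8.5 kHz.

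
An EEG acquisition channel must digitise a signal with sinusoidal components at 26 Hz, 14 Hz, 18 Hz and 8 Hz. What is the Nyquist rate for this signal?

Highest-frequency component: 26 Hz.
Nyquist rate = 2 × 26 Hz = 52 Hz.

52 Hz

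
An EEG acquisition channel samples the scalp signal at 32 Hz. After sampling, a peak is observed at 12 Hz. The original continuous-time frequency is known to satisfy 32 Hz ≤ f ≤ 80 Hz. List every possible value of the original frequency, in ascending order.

Frequencies that alias to 12 Hz are k·fs ± 12 Hz for integer k ≥ 0.
k=0: 12 Hz.
k=1: 20 Hz, 44 Hz.
k=2: 52 Hz, 76 Hz.
k=3: 84 Hz, 108 Hz.
Within [32 Hz, 80 Hz]: 44 Hz, 52 Hz, 76 Hz.

44 Hz, 52 Hz, 76 Hz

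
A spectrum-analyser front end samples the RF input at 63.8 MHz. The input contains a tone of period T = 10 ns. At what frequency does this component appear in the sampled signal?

27.6 MHz

T = 10 ns → f = 1/T = 100 MHz.
100 MHz mod fs = 36.2 MHz.
36.2 MHz > fs/2 = 31.9 MHz, folds to fs − 36.2 MHz = 27.6 MHz.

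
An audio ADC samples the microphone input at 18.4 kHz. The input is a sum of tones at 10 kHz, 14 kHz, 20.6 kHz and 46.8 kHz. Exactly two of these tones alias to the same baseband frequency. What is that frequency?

fs/2 = 9.2 kHz.
10 kHz > fs/2 = 9.2 kHz, folds to fs − 10 kHz = 8.4 kHz.
14 kHz > fs/2 = 9.2 kHz, folds to fs − 14 kHz = 4.4 kHz.
20.6 kHz mod fs = 2.2 kHz.
2.2 kHz ≤ fs/2 = 9.2 kHz, appears at 2.2 kHz.
46.8 kHz mod fs = 10 kHz.
10 kHz > fs/2 = 9.2 kHz, folds to fs − 10 kHz = 8.4 kHz.
10 kHz and 46.8 kHz both map to 8.4 kHz.

8.4 kHz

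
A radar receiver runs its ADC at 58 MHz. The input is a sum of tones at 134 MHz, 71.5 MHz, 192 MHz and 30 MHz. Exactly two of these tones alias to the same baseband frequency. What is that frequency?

18 MHz

fs/2 = 29 MHz.
134 MHz mod fs = 18 MHz.
18 MHz ≤ fs/2 = 29 MHz, appears at 18 MHz.
71.5 MHz mod fs = 13.5 MHz.
13.5 MHz ≤ fs/2 = 29 MHz, appears at 13.5 MHz.
192 MHz mod fs = 18 MHz.
18 MHz ≤ fs/2 = 29 MHz, appears at 18 MHz.
30 MHz > fs/2 = 29 MHz, folds to fs − 30 MHz = 28 MHz.
134 MHz and 192 MHz both map to 18 MHz.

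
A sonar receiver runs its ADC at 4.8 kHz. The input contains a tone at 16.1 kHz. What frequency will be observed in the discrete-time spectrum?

1.7 kHz

16.1 kHz mod fs = 1.7 kHz.
1.7 kHz ≤ fs/2 = 2.4 kHz, appears at 1.7 kHz.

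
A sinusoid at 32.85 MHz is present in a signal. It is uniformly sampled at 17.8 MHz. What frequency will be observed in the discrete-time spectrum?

32.85 MHz mod fs = 15.05 MHz.
15.05 MHz > fs/2 = 8.9 MHz, folds to fs − 15.05 MHz = 2.75 MHz.

2.75 MHz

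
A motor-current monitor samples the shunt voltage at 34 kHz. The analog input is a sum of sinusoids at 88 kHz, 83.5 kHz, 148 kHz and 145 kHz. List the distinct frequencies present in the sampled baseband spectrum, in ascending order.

fs/2 = 17 kHz.
88 kHz mod fs = 20 kHz.
20 kHz > fs/2 = 17 kHz, folds to fs − 20 kHz = 14 kHz.
83.5 kHz mod fs = 15.5 kHz.
15.5 kHz ≤ fs/2 = 17 kHz, appears at 15.5 kHz.
148 kHz mod fs = 12 kHz.
12 kHz ≤ fs/2 = 17 kHz, appears at 12 kHz.
145 kHz mod fs = 9 kHz.
9 kHz ≤ fs/2 = 17 kHz, appears at 9 kHz.
Distinct values: {9 kHz, 12 kHz, 14 kHz, 15.5 kHz}.

9 kHz, 12 kHz, 14 kHz, 15.5 kHz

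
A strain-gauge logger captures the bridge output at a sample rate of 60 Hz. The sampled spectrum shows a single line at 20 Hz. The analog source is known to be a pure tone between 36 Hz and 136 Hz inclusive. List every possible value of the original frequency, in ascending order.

40 Hz, 80 Hz, 100 Hz

Frequencies that alias to 20 Hz are k·fs ± 20 Hz for integer k ≥ 0.
k=0: 20 Hz.
k=1: 40 Hz, 80 Hz.
k=2: 100 Hz, 140 Hz.
k=3: 160 Hz, 200 Hz.
Within [36 Hz, 136 Hz]: 40 Hz, 80 Hz, 100 Hz.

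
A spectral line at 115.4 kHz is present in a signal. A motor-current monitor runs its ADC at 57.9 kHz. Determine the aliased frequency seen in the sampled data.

0.4 kHz

115.4 kHz mod fs = 57.5 kHz.
57.5 kHz > fs/2 = 28.95 kHz, folds to fs − 57.5 kHz = 0.4 kHz.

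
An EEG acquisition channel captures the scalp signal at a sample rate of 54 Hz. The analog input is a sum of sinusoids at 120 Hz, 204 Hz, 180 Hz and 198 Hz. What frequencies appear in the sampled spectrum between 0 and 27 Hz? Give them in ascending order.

fs/2 = 27 Hz.
120 Hz mod fs = 12 Hz.
12 Hz ≤ fs/2 = 27 Hz, appears at 12 Hz.
204 Hz mod fs = 42 Hz.
42 Hz > fs/2 = 27 Hz, folds to fs − 42 Hz = 12 Hz.
180 Hz mod fs = 18 Hz.
18 Hz ≤ fs/2 = 27 Hz, appears at 18 Hz.
198 Hz mod fs = 36 Hz.
36 Hz > fs/2 = 27 Hz, folds to fs − 36 Hz = 18 Hz.
Distinct values: {12 Hz, 18 Hz}.

12 Hz, 18 Hz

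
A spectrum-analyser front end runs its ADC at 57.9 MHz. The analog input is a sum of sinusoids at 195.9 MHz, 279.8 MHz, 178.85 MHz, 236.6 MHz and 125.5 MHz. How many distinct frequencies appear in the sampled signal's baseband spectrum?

4

fs/2 = 28.95 MHz.
195.9 MHz mod fs = 22.2 MHz.
22.2 MHz ≤ fs/2 = 28.95 MHz, appears at 22.2 MHz.
279.8 MHz mod fs = 48.2 MHz.
48.2 MHz > fs/2 = 28.95 MHz, folds to fs − 48.2 MHz = 9.7 MHz.
178.85 MHz mod fs = 5.15 MHz.
5.15 MHz ≤ fs/2 = 28.95 MHz, appears at 5.15 MHz.
236.6 MHz mod fs = 5 MHz.
5 MHz ≤ fs/2 = 28.95 MHz, appears at 5 MHz.
125.5 MHz mod fs = 9.7 MHz.
9.7 MHz ≤ fs/2 = 28.95 MHz, appears at 9.7 MHz.
Distinct values: {5 MHz, 5.15 MHz, 9.7 MHz, 22.2 MHz} → 4.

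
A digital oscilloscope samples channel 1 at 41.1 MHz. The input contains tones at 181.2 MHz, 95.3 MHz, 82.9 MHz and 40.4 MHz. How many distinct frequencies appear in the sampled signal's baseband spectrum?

fs/2 = 20.55 MHz.
181.2 MHz mod fs = 16.8 MHz.
16.8 MHz ≤ fs/2 = 20.55 MHz, appears at 16.8 MHz.
95.3 MHz mod fs = 13.1 MHz.
13.1 MHz ≤ fs/2 = 20.55 MHz, appears at 13.1 MHz.
82.9 MHz mod fs = 0.7 MHz.
0.7 MHz ≤ fs/2 = 20.55 MHz, appears at 0.7 MHz.
40.4 MHz > fs/2 = 20.55 MHz, folds to fs − 40.4 MHz = 0.7 MHz.
Distinct values: {0.7 MHz, 13.1 MHz, 16.8 MHz} → 3.

3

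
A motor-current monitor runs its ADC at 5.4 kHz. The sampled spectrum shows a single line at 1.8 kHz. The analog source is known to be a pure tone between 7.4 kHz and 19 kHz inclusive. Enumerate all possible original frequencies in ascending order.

Frequencies that alias to 1.8 kHz are k·fs ± 1.8 kHz for integer k ≥ 0.
k=0: 1.8 kHz.
k=1: 3.6 kHz, 7.2 kHz.
k=2: 9 kHz, 12.6 kHz.
k=3: 14.4 kHz, 18 kHz.
k=4: 19.8 kHz, 23.4 kHz.
Within [7.4 kHz, 19 kHz]: 9 kHz, 12.6 kHz, 14.4 kHz, 18 kHz.

9 kHz, 12.6 kHz, 14.4 kHz, 18 kHz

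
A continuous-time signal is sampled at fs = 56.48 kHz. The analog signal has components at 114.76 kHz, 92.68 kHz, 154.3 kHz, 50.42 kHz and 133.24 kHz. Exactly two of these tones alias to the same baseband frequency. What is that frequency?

fs/2 = 28.24 kHz.
114.76 kHz mod fs = 1.8 kHz.
1.8 kHz ≤ fs/2 = 28.24 kHz, appears at 1.8 kHz.
92.68 kHz mod fs = 36.2 kHz.
36.2 kHz > fs/2 = 28.24 kHz, folds to fs − 36.2 kHz = 20.28 kHz.
154.3 kHz mod fs = 41.34 kHz.
41.34 kHz > fs/2 = 28.24 kHz, folds to fs − 41.34 kHz = 15.14 kHz.
50.42 kHz > fs/2 = 28.24 kHz, folds to fs − 50.42 kHz = 6.06 kHz.
133.24 kHz mod fs = 20.28 kHz.
20.28 kHz ≤ fs/2 = 28.24 kHz, appears at 20.28 kHz.
92.68 kHz and 133.24 kHz both map to 20.28 kHz.

20.28 kHz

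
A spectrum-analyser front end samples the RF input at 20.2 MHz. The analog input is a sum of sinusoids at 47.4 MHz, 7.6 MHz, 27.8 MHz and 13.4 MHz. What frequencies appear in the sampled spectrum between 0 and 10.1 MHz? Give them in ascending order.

6.8 MHz, 7 MHz, 7.6 MHz

fs/2 = 10.1 MHz.
47.4 MHz mod fs = 7 MHz.
7 MHz ≤ fs/2 = 10.1 MHz, appears at 7 MHz.
7.6 MHz ≤ fs/2 = 10.1 MHz, passes unchanged.
27.8 MHz mod fs = 7.6 MHz.
7.6 MHz ≤ fs/2 = 10.1 MHz, appears at 7.6 MHz.
13.4 MHz > fs/2 = 10.1 MHz, folds to fs − 13.4 MHz = 6.8 MHz.
Distinct values: {6.8 MHz, 7 MHz, 7.6 MHz}.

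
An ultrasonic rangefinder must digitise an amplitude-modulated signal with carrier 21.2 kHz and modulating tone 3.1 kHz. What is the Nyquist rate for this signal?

AM sidebands sit at fc ± fm = 18.1 kHz and 24.3 kHz.
Highest-frequency component: 24.3 kHz.
Nyquist rate = 2 × 24.3 kHz = 48.6 kHz.

48.6 kHz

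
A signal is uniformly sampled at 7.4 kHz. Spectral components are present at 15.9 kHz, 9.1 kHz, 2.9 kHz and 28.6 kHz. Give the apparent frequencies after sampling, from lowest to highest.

1 kHz, 1.1 kHz, 1.7 kHz, 2.9 kHz

fs/2 = 3.7 kHz.
15.9 kHz mod fs = 1.1 kHz.
1.1 kHz ≤ fs/2 = 3.7 kHz, appears at 1.1 kHz.
9.1 kHz mod fs = 1.7 kHz.
1.7 kHz ≤ fs/2 = 3.7 kHz, appears at 1.7 kHz.
2.9 kHz ≤ fs/2 = 3.7 kHz, passes unchanged.
28.6 kHz mod fs = 6.4 kHz.
6.4 kHz > fs/2 = 3.7 kHz, folds to fs − 6.4 kHz = 1 kHz.
Distinct values: {1 kHz, 1.1 kHz, 1.7 kHz, 2.9 kHz}.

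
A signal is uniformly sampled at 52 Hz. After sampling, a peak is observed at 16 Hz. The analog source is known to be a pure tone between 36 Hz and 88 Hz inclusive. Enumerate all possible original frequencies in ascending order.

36 Hz, 68 Hz, 88 Hz

Frequencies that alias to 16 Hz are k·fs ± 16 Hz for integer k ≥ 0.
k=0: 16 Hz.
k=1: 36 Hz, 68 Hz.
k=2: 88 Hz, 120 Hz.
k=3: 140 Hz, 172 Hz.
Within [36 Hz, 88 Hz]: 36 Hz, 68 Hz, 88 Hz.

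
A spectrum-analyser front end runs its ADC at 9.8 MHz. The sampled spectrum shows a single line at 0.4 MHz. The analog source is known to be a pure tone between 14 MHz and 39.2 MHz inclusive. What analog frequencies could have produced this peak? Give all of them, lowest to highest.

Frequencies that alias to 0.4 MHz are k·fs ± 0.4 MHz for integer k ≥ 0.
k=0: 0.4 MHz.
k=1: 9.4 MHz, 10.2 MHz.
k=2: 19.2 MHz, 20 MHz.
k=3: 29 MHz, 29.8 MHz.
k=4: 38.8 MHz, 39.6 MHz.
k=5: 48.6 MHz, 49.4 MHz.
Within [14 MHz, 39.2 MHz]: 19.2 MHz, 20 MHz, 29 MHz, 29.8 MHz, 38.8 MHz.

19.2 MHz, 20 MHz, 29 MHz, 29.8 MHz, 38.8 MHz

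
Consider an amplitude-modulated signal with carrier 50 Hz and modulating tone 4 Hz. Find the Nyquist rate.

108 Hz

AM sidebands sit at fc ± fm = 46 Hz and 54 Hz.
Highest-frequency component: 54 Hz.
Nyquist rate = 2 × 54 Hz = 108 Hz.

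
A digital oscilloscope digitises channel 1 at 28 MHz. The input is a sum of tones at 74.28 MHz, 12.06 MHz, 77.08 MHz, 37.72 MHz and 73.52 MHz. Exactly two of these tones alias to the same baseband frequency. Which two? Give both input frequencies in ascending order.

fs/2 = 14 MHz.
74.28 MHz mod fs = 18.28 MHz.
18.28 MHz > fs/2 = 14 MHz, folds to fs − 18.28 MHz = 9.72 MHz.
12.06 MHz ≤ fs/2 = 14 MHz, passes unchanged.
77.08 MHz mod fs = 21.08 MHz.
21.08 MHz > fs/2 = 14 MHz, folds to fs − 21.08 MHz = 6.92 MHz.
37.72 MHz mod fs = 9.72 MHz.
9.72 MHz ≤ fs/2 = 14 MHz, appears at 9.72 MHz.
73.52 MHz mod fs = 17.52 MHz.
17.52 MHz > fs/2 = 14 MHz, folds to fs − 17.52 MHz = 10.48 MHz.
37.72 MHz and 74.28 MHz both map to 9.72 MHz.

37.72 MHz, 74.28 MHz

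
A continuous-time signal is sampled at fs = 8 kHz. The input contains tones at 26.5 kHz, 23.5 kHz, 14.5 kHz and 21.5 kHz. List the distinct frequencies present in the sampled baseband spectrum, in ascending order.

fs/2 = 4 kHz.
26.5 kHz mod fs = 2.5 kHz.
2.5 kHz ≤ fs/2 = 4 kHz, appears at 2.5 kHz.
23.5 kHz mod fs = 7.5 kHz.
7.5 kHz > fs/2 = 4 kHz, folds to fs − 7.5 kHz = 0.5 kHz.
14.5 kHz mod fs = 6.5 kHz.
6.5 kHz > fs/2 = 4 kHz, folds to fs − 6.5 kHz = 1.5 kHz.
21.5 kHz mod fs = 5.5 kHz.
5.5 kHz > fs/2 = 4 kHz, folds to fs − 5.5 kHz = 2.5 kHz.
Distinct values: {0.5 kHz, 1.5 kHz, 2.5 kHz}.

0.5 kHz, 1.5 kHz, 2.5 kHz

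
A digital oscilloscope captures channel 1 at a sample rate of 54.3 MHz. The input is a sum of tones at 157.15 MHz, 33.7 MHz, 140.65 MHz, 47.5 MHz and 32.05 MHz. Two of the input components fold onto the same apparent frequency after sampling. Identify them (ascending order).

32.05 MHz, 140.65 MHz

fs/2 = 27.15 MHz.
157.15 MHz mod fs = 48.55 MHz.
48.55 MHz > fs/2 = 27.15 MHz, folds to fs − 48.55 MHz = 5.75 MHz.
33.7 MHz > fs/2 = 27.15 MHz, folds to fs − 33.7 MHz = 20.6 MHz.
140.65 MHz mod fs = 32.05 MHz.
32.05 MHz > fs/2 = 27.15 MHz, folds to fs − 32.05 MHz = 22.25 MHz.
47.5 MHz > fs/2 = 27.15 MHz, folds to fs − 47.5 MHz = 6.8 MHz.
32.05 MHz > fs/2 = 27.15 MHz, folds to fs − 32.05 MHz = 22.25 MHz.
32.05 MHz and 140.65 MHz both map to 22.25 MHz.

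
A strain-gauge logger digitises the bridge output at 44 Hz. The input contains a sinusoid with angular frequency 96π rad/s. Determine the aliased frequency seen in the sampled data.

ω = 96π rad/s → f = ω/(2π) = 48 Hz.
48 Hz mod fs = 4 Hz.
4 Hz ≤ fs/2 = 22 Hz, appears at 4 Hz.

4 Hz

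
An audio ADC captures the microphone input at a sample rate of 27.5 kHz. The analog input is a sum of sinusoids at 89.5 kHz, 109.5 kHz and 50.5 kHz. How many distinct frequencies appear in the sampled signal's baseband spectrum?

fs/2 = 13.75 kHz.
89.5 kHz mod fs = 7 kHz.
7 kHz ≤ fs/2 = 13.75 kHz, appears at 7 kHz.
109.5 kHz mod fs = 27 kHz.
27 kHz > fs/2 = 13.75 kHz, folds to fs − 27 kHz = 0.5 kHz.
50.5 kHz mod fs = 23 kHz.
23 kHz > fs/2 = 13.75 kHz, folds to fs − 23 kHz = 4.5 kHz.
Distinct values: {0.5 kHz, 4.5 kHz, 7 kHz} → 3.

3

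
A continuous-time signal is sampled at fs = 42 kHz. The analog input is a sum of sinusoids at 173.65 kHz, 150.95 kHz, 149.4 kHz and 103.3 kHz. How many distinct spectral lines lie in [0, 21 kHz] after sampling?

fs/2 = 21 kHz.
173.65 kHz mod fs = 5.65 kHz.
5.65 kHz ≤ fs/2 = 21 kHz, appears at 5.65 kHz.
150.95 kHz mod fs = 24.95 kHz.
24.95 kHz > fs/2 = 21 kHz, folds to fs − 24.95 kHz = 17.05 kHz.
149.4 kHz mod fs = 23.4 kHz.
23.4 kHz > fs/2 = 21 kHz, folds to fs − 23.4 kHz = 18.6 kHz.
103.3 kHz mod fs = 19.3 kHz.
19.3 kHz ≤ fs/2 = 21 kHz, appears at 19.3 kHz.
Distinct values: {5.65 kHz, 17.05 kHz, 18.6 kHz, 19.3 kHz} → 4.

4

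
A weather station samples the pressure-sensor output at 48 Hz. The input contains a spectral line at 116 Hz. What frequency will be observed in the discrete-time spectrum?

20 Hz

116 Hz mod fs = 20 Hz.
20 Hz ≤ fs/2 = 24 Hz, appears at 20 Hz.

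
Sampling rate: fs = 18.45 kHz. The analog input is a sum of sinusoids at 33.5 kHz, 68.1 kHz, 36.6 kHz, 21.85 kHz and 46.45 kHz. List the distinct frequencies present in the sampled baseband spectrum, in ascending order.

fs/2 = 9.225 kHz.
33.5 kHz mod fs = 15.05 kHz.
15.05 kHz > fs/2 = 9.225 kHz, folds to fs − 15.05 kHz = 3.4 kHz.
68.1 kHz mod fs = 12.75 kHz.
12.75 kHz > fs/2 = 9.225 kHz, folds to fs − 12.75 kHz = 5.7 kHz.
36.6 kHz mod fs = 18.15 kHz.
18.15 kHz > fs/2 = 9.225 kHz, folds to fs − 18.15 kHz = 0.3 kHz.
21.85 kHz mod fs = 3.4 kHz.
3.4 kHz ≤ fs/2 = 9.225 kHz, appears at 3.4 kHz.
46.45 kHz mod fs = 9.55 kHz.
9.55 kHz > fs/2 = 9.225 kHz, folds to fs − 9.55 kHz = 8.9 kHz.
Distinct values: {0.3 kHz, 3.4 kHz, 5.7 kHz, 8.9 kHz}.

0.3 kHz, 3.4 kHz, 5.7 kHz, 8.9 kHz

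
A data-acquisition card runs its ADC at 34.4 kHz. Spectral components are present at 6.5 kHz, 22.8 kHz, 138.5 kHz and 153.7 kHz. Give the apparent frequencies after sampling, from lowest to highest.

fs/2 = 17.2 kHz.
6.5 kHz ≤ fs/2 = 17.2 kHz, passes unchanged.
22.8 kHz > fs/2 = 17.2 kHz, folds to fs − 22.8 kHz = 11.6 kHz.
138.5 kHz mod fs = 0.9 kHz.
0.9 kHz ≤ fs/2 = 17.2 kHz, appears at 0.9 kHz.
153.7 kHz mod fs = 16.1 kHz.
16.1 kHz ≤ fs/2 = 17.2 kHz, appears at 16.1 kHz.
Distinct values: {0.9 kHz, 6.5 kHz, 11.6 kHz, 16.1 kHz}.

0.9 kHz, 6.5 kHz, 11.6 kHz, 16.1 kHz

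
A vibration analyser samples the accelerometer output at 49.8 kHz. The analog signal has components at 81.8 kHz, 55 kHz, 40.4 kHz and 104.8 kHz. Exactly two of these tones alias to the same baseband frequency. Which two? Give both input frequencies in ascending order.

55 kHz, 104.8 kHz

fs/2 = 24.9 kHz.
81.8 kHz mod fs = 32 kHz.
32 kHz > fs/2 = 24.9 kHz, folds to fs − 32 kHz = 17.8 kHz.
55 kHz mod fs = 5.2 kHz.
5.2 kHz ≤ fs/2 = 24.9 kHz, appears at 5.2 kHz.
40.4 kHz > fs/2 = 24.9 kHz, folds to fs − 40.4 kHz = 9.4 kHz.
104.8 kHz mod fs = 5.2 kHz.
5.2 kHz ≤ fs/2 = 24.9 kHz, appears at 5.2 kHz.
55 kHz and 104.8 kHz both map to 5.2 kHz.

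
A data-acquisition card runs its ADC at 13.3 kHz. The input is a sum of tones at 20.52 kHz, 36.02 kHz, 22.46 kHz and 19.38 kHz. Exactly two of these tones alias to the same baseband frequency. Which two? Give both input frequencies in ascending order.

19.38 kHz, 20.52 kHz

fs/2 = 6.65 kHz.
20.52 kHz mod fs = 7.22 kHz.
7.22 kHz > fs/2 = 6.65 kHz, folds to fs − 7.22 kHz = 6.08 kHz.
36.02 kHz mod fs = 9.42 kHz.
9.42 kHz > fs/2 = 6.65 kHz, folds to fs − 9.42 kHz = 3.88 kHz.
22.46 kHz mod fs = 9.16 kHz.
9.16 kHz > fs/2 = 6.65 kHz, folds to fs − 9.16 kHz = 4.14 kHz.
19.38 kHz mod fs = 6.08 kHz.
6.08 kHz ≤ fs/2 = 6.65 kHz, appears at 6.08 kHz.
19.38 kHz and 20.52 kHz both map to 6.08 kHz.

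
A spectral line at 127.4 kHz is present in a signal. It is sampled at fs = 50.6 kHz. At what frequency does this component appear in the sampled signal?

24.4 kHz

127.4 kHz mod fs = 26.2 kHz.
26.2 kHz > fs/2 = 25.3 kHz, folds to fs − 26.2 kHz = 24.4 kHz.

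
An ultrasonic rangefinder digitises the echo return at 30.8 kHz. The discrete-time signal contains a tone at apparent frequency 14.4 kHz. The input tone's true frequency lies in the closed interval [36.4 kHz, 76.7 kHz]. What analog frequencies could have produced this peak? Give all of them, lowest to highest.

Frequencies that alias to 14.4 kHz are k·fs ± 14.4 kHz for integer k ≥ 0.
k=0: 14.4 kHz.
k=1: 16.4 kHz, 45.2 kHz.
k=2: 47.2 kHz, 76 kHz.
k=3: 78 kHz, 106.8 kHz.
Within [36.4 kHz, 76.7 kHz]: 45.2 kHz, 47.2 kHz, 76 kHz.

45.2 kHz, 47.2 kHz, 76 kHz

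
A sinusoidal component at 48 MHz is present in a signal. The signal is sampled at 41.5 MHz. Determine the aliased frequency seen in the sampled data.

6.5 MHz

48 MHz mod fs = 6.5 MHz.
6.5 MHz ≤ fs/2 = 20.75 MHz, appears at 6.5 MHz.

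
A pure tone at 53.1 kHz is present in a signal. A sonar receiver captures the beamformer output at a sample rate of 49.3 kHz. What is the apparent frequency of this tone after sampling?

3.8 kHz

53.1 kHz mod fs = 3.8 kHz.
3.8 kHz ≤ fs/2 = 24.65 kHz, appears at 3.8 kHz.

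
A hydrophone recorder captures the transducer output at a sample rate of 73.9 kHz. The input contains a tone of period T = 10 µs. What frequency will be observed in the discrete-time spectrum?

T = 10 µs → f = 1/T = 100 kHz.
100 kHz mod fs = 26.1 kHz.
26.1 kHz ≤ fs/2 = 36.95 kHz, appears at 26.1 kHz.

26.1 kHz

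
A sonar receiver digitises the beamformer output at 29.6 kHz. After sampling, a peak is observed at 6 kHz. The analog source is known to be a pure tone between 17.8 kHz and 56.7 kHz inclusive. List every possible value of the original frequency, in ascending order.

23.6 kHz, 35.6 kHz, 53.2 kHz

Frequencies that alias to 6 kHz are k·fs ± 6 kHz for integer k ≥ 0.
k=0: 6 kHz.
k=1: 23.6 kHz, 35.6 kHz.
k=2: 53.2 kHz, 65.2 kHz.
k=3: 82.8 kHz, 94.8 kHz.
Within [17.8 kHz, 56.7 kHz]: 23.6 kHz, 35.6 kHz, 53.2 kHz.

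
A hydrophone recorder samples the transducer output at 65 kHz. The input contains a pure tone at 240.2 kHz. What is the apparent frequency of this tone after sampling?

19.8 kHz

240.2 kHz mod fs = 45.2 kHz.
45.2 kHz > fs/2 = 32.5 kHz, folds to fs − 45.2 kHz = 19.8 kHz.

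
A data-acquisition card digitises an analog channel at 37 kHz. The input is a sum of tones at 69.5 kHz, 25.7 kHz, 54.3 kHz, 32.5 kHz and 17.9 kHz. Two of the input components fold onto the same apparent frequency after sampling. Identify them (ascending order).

fs/2 = 18.5 kHz.
69.5 kHz mod fs = 32.5 kHz.
32.5 kHz > fs/2 = 18.5 kHz, folds to fs − 32.5 kHz = 4.5 kHz.
25.7 kHz > fs/2 = 18.5 kHz, folds to fs − 25.7 kHz = 11.3 kHz.
54.3 kHz mod fs = 17.3 kHz.
17.3 kHz ≤ fs/2 = 18.5 kHz, appears at 17.3 kHz.
32.5 kHz > fs/2 = 18.5 kHz, folds to fs − 32.5 kHz = 4.5 kHz.
17.9 kHz ≤ fs/2 = 18.5 kHz, passes unchanged.
32.5 kHz and 69.5 kHz both map to 4.5 kHz.

32.5 kHz, 69.5 kHz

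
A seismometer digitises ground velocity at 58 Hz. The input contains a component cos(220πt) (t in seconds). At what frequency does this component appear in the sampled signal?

6 Hz

ω = 220π rad/s → f = ω/(2π) = 110 Hz.
110 Hz mod fs = 52 Hz.
52 Hz > fs/2 = 29 Hz, folds to fs − 52 Hz = 6 Hz.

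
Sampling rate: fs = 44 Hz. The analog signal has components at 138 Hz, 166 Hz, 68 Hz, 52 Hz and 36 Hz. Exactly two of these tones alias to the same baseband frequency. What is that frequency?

8 Hz

fs/2 = 22 Hz.
138 Hz mod fs = 6 Hz.
6 Hz ≤ fs/2 = 22 Hz, appears at 6 Hz.
166 Hz mod fs = 34 Hz.
34 Hz > fs/2 = 22 Hz, folds to fs − 34 Hz = 10 Hz.
68 Hz mod fs = 24 Hz.
24 Hz > fs/2 = 22 Hz, folds to fs − 24 Hz = 20 Hz.
52 Hz mod fs = 8 Hz.
8 Hz ≤ fs/2 = 22 Hz, appears at 8 Hz.
36 Hz > fs/2 = 22 Hz, folds to fs − 36 Hz = 8 Hz.
36 Hz and 52 Hz both map to 8 Hz.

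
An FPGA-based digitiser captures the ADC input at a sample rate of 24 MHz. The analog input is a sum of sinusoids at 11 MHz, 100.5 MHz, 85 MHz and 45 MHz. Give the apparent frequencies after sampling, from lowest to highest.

3 MHz, 4.5 MHz, 11 MHz

fs/2 = 12 MHz.
11 MHz ≤ fs/2 = 12 MHz, passes unchanged.
100.5 MHz mod fs = 4.5 MHz.
4.5 MHz ≤ fs/2 = 12 MHz, appears at 4.5 MHz.
85 MHz mod fs = 13 MHz.
13 MHz > fs/2 = 12 MHz, folds to fs − 13 MHz = 11 MHz.
45 MHz mod fs = 21 MHz.
21 MHz > fs/2 = 12 MHz, folds to fs − 21 MHz = 3 MHz.
Distinct values: {3 MHz, 4.5 MHz, 11 MHz}.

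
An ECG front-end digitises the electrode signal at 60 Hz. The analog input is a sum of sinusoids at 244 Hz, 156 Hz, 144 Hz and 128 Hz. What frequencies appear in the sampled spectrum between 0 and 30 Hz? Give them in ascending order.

4 Hz, 8 Hz, 24 Hz

fs/2 = 30 Hz.
244 Hz mod fs = 4 Hz.
4 Hz ≤ fs/2 = 30 Hz, appears at 4 Hz.
156 Hz mod fs = 36 Hz.
36 Hz > fs/2 = 30 Hz, folds to fs − 36 Hz = 24 Hz.
144 Hz mod fs = 24 Hz.
24 Hz ≤ fs/2 = 30 Hz, appears at 24 Hz.
128 Hz mod fs = 8 Hz.
8 Hz ≤ fs/2 = 30 Hz, appears at 8 Hz.
Distinct values: {4 Hz, 8 Hz, 24 Hz}.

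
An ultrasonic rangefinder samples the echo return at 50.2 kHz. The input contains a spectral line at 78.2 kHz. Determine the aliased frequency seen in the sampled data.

78.2 kHz mod fs = 28 kHz.
28 kHz > fs/2 = 25.1 kHz, folds to fs − 28 kHz = 22.2 kHz.

22.2 kHz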